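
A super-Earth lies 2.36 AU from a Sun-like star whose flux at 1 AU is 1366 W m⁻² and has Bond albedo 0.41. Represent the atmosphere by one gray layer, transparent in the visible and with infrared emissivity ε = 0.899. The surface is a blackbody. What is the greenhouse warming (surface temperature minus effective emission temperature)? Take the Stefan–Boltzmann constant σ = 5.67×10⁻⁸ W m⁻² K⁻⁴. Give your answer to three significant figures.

25.6 kelvin

Flux at the orbit: S = 1366/(2.36)² = 245.3 W m⁻².
The planet radiates to space at T_e = [S(1−α)/(4σ)]^(1/4) = 158.9 K.
The surface balance (absorbed SW + ε·downward IR = σT_s⁴) with T_a⁴ = T_s⁴/2 reduces to T_s = T_e·[2/(2−ε)]^¼ = 184.5 K.
The atmosphere warms the surface by 25.58 K.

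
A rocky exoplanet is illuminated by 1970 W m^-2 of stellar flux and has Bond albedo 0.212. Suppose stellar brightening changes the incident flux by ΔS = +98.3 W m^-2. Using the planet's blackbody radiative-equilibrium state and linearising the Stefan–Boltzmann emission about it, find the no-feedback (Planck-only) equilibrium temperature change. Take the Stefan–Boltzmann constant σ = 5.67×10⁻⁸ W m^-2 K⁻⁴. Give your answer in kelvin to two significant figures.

The baseline emission temperature is T_e = 287.6 K.
TOA radiative forcing: ΔF = (1−α)ΔS/4 = 0.788·(+98.3)/4 = 19.37 W m^-2.
Planck response: λ_P = 4σT_e³ = 4·5.67×10⁻⁸·(287.6)³ = 5.397 W m^-2/K.
Hence the no-feedback warming is ΔF/(4σT_e³) = 3.59 K.

3.6 kelvin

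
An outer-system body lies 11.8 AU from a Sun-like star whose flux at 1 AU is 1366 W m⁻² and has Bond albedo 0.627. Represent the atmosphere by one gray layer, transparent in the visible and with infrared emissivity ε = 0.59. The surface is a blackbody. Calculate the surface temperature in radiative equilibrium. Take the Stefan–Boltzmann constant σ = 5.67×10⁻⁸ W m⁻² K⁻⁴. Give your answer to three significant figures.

By the inverse-square law, S = 1366/11.8² = 9.810 W m⁻².
The planet radiates to space at T_e = [S(1−α)/(4σ)]^(1/4) = 63.38 K.
Surface balance with a leaky layer gives σT_s⁴ = σT_e⁴·2/(2−ε), so T_s = T_e·[2/(2−0.59)]^(1/4) = 69.17 K.

69.2 K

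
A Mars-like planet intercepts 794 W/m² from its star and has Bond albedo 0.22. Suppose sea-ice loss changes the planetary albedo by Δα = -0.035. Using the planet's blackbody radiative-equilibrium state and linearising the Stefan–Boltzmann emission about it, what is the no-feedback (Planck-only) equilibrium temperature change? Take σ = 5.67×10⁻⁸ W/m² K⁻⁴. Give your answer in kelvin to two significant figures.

2.6 kelvin

The baseline emission temperature is T_e = 228.6 K.
TOA radiative forcing: ΔF = −S·Δα/4 = −794.0·(-0.035)/4 = 6.948 W/m².
Planck response: λ_P = 4σT_e³ = 4·5.67×10⁻⁸·(228.6)³ = 2.709 W/m²/K.
So ΔT₀ = 6.948/2.709 = 2.56 K.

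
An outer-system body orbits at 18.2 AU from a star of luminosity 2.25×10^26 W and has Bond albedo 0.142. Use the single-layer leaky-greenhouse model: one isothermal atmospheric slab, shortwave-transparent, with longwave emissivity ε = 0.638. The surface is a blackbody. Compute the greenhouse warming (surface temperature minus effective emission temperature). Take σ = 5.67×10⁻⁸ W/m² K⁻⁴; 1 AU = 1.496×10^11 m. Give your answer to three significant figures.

d = 18.2 × 1.496×10^11 m = 2.723×10^12 m.
Spreading L over a sphere of radius d: S = 2.25×10^26/(4π·2.72×10^12²) = 2.415 W/m².
The planet radiates to space at T_e = [S(1−α)/(4σ)]^(1/4) = 54.98 K.
The surface balance (absorbed SW + ε·downward IR = σT_s⁴) with T_a⁴ = T_s⁴/2 reduces to T_s = T_e·[2/(2−ε)]^¼ = 60.52 K.
T_s − T_e = 60.52 − 54.98 = 5.543 K.

5.54 K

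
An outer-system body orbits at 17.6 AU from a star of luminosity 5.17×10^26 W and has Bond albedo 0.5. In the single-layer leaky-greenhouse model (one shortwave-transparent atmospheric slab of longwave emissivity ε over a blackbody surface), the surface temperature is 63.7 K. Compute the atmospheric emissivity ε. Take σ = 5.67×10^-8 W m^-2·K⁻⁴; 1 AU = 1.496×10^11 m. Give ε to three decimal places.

0.411

Orbital distance: d = 17.6 AU = 2.633×10^12 m.
Flux at the orbit: S = L/(4πd²) = 5.17×10^26/(4π·(2.63×10^12)²) = 5.935 W m^-2.
First, T_e = [5.935·(1−0.5)/(4σ)]^(1/4) = 60.14 K.
T_s⁴ = T_e⁴·2/(2−ε) → ε = 2 − 2(T_e/T_s)⁴ = 2 − 2·(60.14/63.7)⁴ = 0.4108.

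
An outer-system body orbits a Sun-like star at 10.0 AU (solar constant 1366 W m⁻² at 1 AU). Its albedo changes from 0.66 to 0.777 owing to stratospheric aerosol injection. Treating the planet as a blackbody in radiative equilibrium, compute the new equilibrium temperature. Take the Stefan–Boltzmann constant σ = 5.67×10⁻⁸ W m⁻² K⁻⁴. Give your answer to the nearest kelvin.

Irradiance scales as 1/d², so S = 1366 W m⁻² × (1/10.0)² = 13.66 W m⁻².
T₂ = [S(1−α₂)/(4σ)]^(1/4) = [13.66·0.223/(4σ)]^(1/4) = 60.54 K.

61 K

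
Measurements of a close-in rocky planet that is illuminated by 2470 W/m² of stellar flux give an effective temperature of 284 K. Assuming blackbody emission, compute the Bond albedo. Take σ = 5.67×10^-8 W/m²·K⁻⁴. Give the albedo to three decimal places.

Energy balance: S(1−α)/4 = σT⁴, so 1−α = 4σT⁴/S.
4σT⁴ = 4·5.67×10⁻⁸·(284)⁴ = 1475 W/m².
1−α = 1475/2470 = 0.5973, so α = 0.4027.

0.403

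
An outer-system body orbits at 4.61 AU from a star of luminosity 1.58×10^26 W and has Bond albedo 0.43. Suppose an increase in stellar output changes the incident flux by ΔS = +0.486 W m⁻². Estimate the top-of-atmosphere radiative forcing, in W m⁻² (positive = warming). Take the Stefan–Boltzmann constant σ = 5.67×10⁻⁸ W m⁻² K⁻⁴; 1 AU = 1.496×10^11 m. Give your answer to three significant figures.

d = 4.61 × 1.496×10^11 m = 6.897×10^11 m.
S = L/(4πd²) = 26.44 W m⁻².
Only a fraction (1−α) is absorbed and it's spread over 4πR², so ΔF = (1−α)ΔS/4 = 0.06926 W m⁻².

0.0693 W m⁻²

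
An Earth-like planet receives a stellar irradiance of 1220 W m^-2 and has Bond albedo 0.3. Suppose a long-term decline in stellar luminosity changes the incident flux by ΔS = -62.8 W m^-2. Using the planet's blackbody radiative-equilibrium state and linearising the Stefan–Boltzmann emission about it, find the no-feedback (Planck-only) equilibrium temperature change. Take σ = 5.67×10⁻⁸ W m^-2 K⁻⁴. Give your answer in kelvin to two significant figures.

The baseline emission temperature is T_e = 247.7 K.
Only a fraction (1−α) is absorbed and it's spread over 4πR², so ΔF = (1−α)ΔS/4 = -10.99 W m^-2.
The Planck feedback parameter is 4σT_e³ = 3.447 W m^-2/K.
Hence the no-feedback warming is ΔF/(4σT_e³) = -3.19 K.

-3.2 K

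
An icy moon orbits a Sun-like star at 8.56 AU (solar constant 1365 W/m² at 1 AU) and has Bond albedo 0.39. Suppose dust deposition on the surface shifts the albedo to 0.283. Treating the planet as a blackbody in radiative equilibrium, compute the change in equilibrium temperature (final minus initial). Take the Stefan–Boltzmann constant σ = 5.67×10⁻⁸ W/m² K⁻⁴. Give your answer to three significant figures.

Flux at the orbit: S = 1365/(8.56)² = 18.63 W/m².
Before: T₁ = [18.63·0.61/(4σ)]^(1/4) = 84.13 K.
With α = 0.283, T₂ = 87.60 K.
ΔT = T₂ − T₁ = 3.469 K.

3.47 K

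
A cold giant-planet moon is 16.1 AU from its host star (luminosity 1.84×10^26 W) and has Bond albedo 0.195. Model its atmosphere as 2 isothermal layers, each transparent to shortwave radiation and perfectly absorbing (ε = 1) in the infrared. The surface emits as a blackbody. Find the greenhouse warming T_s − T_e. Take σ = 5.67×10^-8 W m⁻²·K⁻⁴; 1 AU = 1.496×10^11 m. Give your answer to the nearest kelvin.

Orbital distance: d = 16.1 AU = 2.409×10^12 m.
Flux at the orbit: S = L/(4πd²) = 1.84×10^26/(4π·(2.41×10^12)²) = 2.524 W m⁻².
Top-of-atmosphere balance: σT_e⁴ = S(1−α)/4 = 0.5080 W m⁻² → T_e = 54.71 K.
Surface: T_s = (3)^¼·T_e = 72.00 K.
Warming: T_s − T_e = 17.29 K.

17 kelvin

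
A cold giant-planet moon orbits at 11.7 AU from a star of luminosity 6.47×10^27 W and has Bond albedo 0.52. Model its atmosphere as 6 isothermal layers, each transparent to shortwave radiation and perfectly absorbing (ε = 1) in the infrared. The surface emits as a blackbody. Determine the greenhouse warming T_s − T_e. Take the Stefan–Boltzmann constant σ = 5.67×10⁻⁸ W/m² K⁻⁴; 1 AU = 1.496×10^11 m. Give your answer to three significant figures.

Orbital distance: d = 11.7 AU = 1.750×10^12 m.
Flux at the orbit: S = L/(4πd²) = 6.47×10^27/(4π·(1.75×10^12)²) = 168.1 W/m².
Top-of-atmosphere balance: σT_e⁴ = S(1−α)/4 = 20.17 W/m² → T_e = 137.3 K.
Surface: T_s = (7)^¼·T_e = 223.4 K.
So the greenhouse effect raises the surface by 223.4 − 137.3 = 86.05 K.

86.0 K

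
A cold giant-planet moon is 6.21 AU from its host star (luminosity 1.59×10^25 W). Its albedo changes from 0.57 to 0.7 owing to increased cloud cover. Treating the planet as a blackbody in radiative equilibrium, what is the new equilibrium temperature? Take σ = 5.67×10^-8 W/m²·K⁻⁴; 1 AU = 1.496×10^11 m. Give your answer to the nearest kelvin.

37 K

Orbital distance: d = 6.21 AU = 9.290×10^11 m.
Spreading L over a sphere of radius d: S = 1.59×10^25/(4π·9.29×10^11²) = 1.466 W/m².
New equilibrium: T₂ = [(1−0.7)·1.466/(4σ)]^(1/4) = 37.32 K.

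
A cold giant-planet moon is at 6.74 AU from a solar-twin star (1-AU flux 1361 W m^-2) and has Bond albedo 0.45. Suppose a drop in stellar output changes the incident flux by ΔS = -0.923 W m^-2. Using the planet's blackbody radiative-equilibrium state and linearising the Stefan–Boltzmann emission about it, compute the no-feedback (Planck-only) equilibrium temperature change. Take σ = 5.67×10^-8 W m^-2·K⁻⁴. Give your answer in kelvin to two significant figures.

Flux at the orbit: S = 1361/(6.74)² = 29.96 W m^-2.
Reference equilibrium: T_e = [S(1−α)/(4σ)]^(1/4) = 92.32 K.
Only a fraction (1−α) is absorbed and it's spread over 4πR², so ΔF = (1−α)ΔS/4 = -0.1269 W m^-2.
Planck response: λ_P = 4σT_e³ = 4·5.67×10⁻⁸·(92.32)³ = 0.1785 W m^-2/K.
So ΔT₀ = -0.1269/0.1785 = -0.711 K.

-0.71 K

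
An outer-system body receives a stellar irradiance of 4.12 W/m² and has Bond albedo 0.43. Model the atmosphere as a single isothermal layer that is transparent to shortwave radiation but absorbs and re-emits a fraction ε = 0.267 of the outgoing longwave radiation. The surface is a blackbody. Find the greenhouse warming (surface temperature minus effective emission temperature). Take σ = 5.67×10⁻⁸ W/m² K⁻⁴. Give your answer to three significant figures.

2.07 kelvin

At the top of the atmosphere, σT_e⁴ = S(1−α)/4 = 0.5871 W/m², giving T_e = 56.73 K.
Surface balance with a leaky layer gives σT_s⁴ = σT_e⁴·2/(2−ε), so T_s = T_e·[2/(2−0.267)]^(1/4) = 58.79 K.
The atmosphere warms the surface by 2.069 K.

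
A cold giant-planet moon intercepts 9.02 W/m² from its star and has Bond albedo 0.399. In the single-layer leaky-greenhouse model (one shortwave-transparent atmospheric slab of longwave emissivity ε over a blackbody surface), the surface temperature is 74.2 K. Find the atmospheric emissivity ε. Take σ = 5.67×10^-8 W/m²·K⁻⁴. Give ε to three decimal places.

TOA balance gives T_e = 69.92 K.
T_s⁴ = T_e⁴·2/(2−ε) → ε = 2 − 2(T_e/T_s)⁴ = 2 − 2·(69.92/74.2)⁴ = 0.4229.

0.423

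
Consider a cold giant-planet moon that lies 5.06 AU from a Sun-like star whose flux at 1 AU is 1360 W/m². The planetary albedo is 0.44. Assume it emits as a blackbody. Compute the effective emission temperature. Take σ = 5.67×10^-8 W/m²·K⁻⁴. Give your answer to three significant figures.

Irradiance scales as 1/d², so S = 1360 W/m² × (1/5.06)² = 53.12 W/m².
Averaging over the sphere, the absorbed flux is S(1−α)/4 = 7.436 W/m².
In equilibrium σT⁴ equals this, so T = 107.0 K.

107 K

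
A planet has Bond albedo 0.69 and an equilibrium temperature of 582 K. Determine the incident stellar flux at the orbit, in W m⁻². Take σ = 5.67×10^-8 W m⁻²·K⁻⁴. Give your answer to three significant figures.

Invert the energy balance for S: S = 4σT⁴/(1−α).
σT⁴ = 5.67×10⁻⁸·(582)⁴ = 6505 W m⁻².
So S = 4×6505/(1−0.69) = 83940 W m⁻².

83900 W m⁻²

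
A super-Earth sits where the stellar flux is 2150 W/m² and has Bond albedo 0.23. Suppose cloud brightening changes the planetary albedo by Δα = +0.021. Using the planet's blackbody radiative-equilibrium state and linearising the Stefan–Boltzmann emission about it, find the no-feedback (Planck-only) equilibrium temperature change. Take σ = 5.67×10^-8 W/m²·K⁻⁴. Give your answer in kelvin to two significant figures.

-2.0 kelvin

Reference equilibrium: T_e = [S(1−α)/(4σ)]^(1/4) = 292.3 K.
TOA radiative forcing: ΔF = −S·Δα/4 = −2150·(+0.021)/4 = -11.29 W/m².
The Planck feedback parameter is 4σT_e³ = 5.664 W/m²/K.
ΔT₀ = ΔF/λ_P = -11.29/5.664 = -1.99 K.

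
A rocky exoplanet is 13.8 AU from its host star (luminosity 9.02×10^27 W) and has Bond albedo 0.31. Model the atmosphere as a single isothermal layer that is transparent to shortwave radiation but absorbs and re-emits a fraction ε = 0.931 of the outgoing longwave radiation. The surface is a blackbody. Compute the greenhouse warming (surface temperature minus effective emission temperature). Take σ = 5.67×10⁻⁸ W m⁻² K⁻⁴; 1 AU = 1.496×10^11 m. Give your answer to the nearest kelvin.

26 K

d = 13.8 × 1.496×10^11 m = 2.064×10^12 m.
Spreading L over a sphere of radius d: S = 9.02×10^27/(4π·2.06×10^12²) = 168.4 W m⁻².
The planet radiates to space at T_e = [S(1−α)/(4σ)]^(1/4) = 150.5 K.
For a single slab of emissivity ε, T_s⁴ = 2T_e⁴/(2−ε); thus T_s = 150.5·(1.871)^(1/4) = 176.0 K.
Greenhouse warming: T_s − T_e = 25.51 K.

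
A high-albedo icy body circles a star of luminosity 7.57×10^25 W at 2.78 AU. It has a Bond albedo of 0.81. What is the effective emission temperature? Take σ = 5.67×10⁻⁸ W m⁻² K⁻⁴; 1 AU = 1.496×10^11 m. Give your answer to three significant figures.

73.5 K

Orbital distance: d = 2.78 AU = 4.159×10^11 m.
Spreading L over a sphere of radius d: S = 7.57×10^25/(4π·4.16×10^11²) = 34.83 W m⁻².
The planet absorbs (1−α)S over its disc πR² and re-emits over 4πR², so the mean absorbed flux is (1−0.81)·34.83/4 = 1.654 W m⁻².
Balancing against σT⁴: T = (1.654/5.67×10⁻⁸)^(1/4) = 73.50 K.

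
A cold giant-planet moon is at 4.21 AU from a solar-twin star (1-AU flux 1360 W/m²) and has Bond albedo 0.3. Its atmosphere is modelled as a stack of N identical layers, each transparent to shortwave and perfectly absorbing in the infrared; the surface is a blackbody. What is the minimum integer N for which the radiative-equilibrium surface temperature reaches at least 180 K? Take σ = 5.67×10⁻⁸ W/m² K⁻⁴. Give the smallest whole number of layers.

By the inverse-square law, S = 1360/4.21² = 76.73 W/m².
Top-of-atmosphere balance: σT_e⁴ = S(1−α)/4 = 13.43 W/m² → T_e = 124.1 K.
Need (N+1)T_e⁴ ≥ T_s⁴, i.e. N+1 ≥ (180/124.1)⁴ = 4.433.
The minimum whole number is N = 4.

4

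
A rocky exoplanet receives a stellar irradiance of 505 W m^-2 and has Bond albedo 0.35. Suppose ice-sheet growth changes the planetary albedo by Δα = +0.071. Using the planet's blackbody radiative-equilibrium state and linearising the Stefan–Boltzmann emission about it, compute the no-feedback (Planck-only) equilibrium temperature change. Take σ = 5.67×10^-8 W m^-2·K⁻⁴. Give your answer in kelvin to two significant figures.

The baseline emission temperature is T_e = 195.0 K.
TOA radiative forcing: ΔF = −S·Δα/4 = −505.0·(+0.071)/4 = -8.964 W m^-2.
Linearising σT⁴ gives d(σT⁴)/dT = 4σT_e³ = 1.683 W m^-2 per K.
So ΔT₀ = -8.964/1.683 = -5.33 K.

-5.3 K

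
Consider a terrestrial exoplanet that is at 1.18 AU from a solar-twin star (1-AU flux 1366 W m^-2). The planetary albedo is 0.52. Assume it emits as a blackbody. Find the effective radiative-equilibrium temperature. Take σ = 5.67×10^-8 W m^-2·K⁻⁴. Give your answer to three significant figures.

213 kelvin

By the inverse-square law, S = 1366/1.18² = 981.0 W m^-2.
Absorbed flux (global mean): S(1−α)/4 = 981.0·0.48/4 = 117.7 W m^-2.
Balancing against σT⁴: T = (117.7/5.67×10⁻⁸)^(1/4) = 213.5 K.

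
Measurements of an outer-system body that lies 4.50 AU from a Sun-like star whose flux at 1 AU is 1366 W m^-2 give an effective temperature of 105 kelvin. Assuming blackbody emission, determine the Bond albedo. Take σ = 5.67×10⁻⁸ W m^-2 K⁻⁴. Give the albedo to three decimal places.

0.591

Flux at the orbit: S = 1366/(4.50)² = 67.46 W m^-2.
From σT⁴ = S(1−α)/4 we invert for α: 1−α = 4σT⁴/S.
4σT⁴ = 4·5.67×10⁻⁸·(105)⁴ = 27.57 W m^-2.
Hence α = 1 − 27.57/67.46 = 0.5913.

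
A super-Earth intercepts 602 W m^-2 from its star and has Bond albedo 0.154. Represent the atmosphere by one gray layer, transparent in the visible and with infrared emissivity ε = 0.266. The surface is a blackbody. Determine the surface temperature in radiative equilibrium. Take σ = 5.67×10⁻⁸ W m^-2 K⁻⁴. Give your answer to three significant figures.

Effective emission temperature (TOA balance): σT_e⁴ = S(1−α)/4 = 127.3 W m^-2 → T_e = 217.7 K.
The surface balance (absorbed SW + ε·downward IR = σT_s⁴) with T_a⁴ = T_s⁴/2 reduces to T_s = T_e·[2/(2−ε)]^¼ = 225.6 K.

226 kelvin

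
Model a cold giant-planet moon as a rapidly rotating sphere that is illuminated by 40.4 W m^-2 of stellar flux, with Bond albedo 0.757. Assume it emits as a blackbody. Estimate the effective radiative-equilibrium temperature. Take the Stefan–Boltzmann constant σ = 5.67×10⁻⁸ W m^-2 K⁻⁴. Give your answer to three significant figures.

Absorbed flux (global mean): S(1−α)/4 = 40.40·0.243/4 = 2.454 W m^-2.
Set σT⁴ = 2.454 → T = (2.454/σ)^(1/4) = 81.11 K.

81.1 kelvin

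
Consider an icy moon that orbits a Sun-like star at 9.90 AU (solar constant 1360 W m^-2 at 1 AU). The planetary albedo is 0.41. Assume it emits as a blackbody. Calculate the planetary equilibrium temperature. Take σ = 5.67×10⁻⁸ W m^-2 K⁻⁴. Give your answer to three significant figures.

77.5 kelvin

Flux at the orbit: S = 1360/(9.90)² = 13.88 W m^-2.
Absorbed flux (global mean): S(1−α)/4 = 13.88·0.59/4 = 2.047 W m^-2.
Balancing against σT⁴: T = (2.047/5.67×10⁻⁸)^(1/4) = 77.51 K.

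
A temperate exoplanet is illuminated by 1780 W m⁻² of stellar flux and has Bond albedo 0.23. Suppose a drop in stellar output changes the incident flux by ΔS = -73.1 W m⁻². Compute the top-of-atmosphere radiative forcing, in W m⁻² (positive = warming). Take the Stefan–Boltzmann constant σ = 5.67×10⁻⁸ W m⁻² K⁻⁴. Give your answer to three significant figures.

ΔF = Δ[S(1−α)]/4 = (1−0.23)·-73.1/4 = -14.07 W m⁻².

-14.1 W m⁻²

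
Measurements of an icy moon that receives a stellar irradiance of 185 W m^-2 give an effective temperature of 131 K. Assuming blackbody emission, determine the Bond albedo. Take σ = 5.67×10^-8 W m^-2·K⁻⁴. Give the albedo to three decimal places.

0.639

Rearranging the radiative balance, α = 1 − 4σT⁴/S.
σT⁴ = 16.70 W m^-2, so 4σT⁴ = 66.79 W m^-2.
1−α = 66.79/185.0 = 0.3610, so α = 0.6390.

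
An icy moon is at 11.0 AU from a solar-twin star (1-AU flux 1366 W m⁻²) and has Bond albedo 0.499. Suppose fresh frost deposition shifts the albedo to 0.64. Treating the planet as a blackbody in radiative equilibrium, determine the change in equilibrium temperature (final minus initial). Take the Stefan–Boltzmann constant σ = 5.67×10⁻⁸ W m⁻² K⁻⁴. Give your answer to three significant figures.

-5.60 kelvin

By the inverse-square law, S = 1366/11.0² = 11.29 W m⁻².
Initial: T₁ = [S(1−0.499)/(4σ)]^(1/4) = 70.67 K.
Final:   T₂ = [S(1−0.64)/(4σ)]^(1/4) = 65.06 K.
Change: 65.06 − 70.67 = -5.604 K.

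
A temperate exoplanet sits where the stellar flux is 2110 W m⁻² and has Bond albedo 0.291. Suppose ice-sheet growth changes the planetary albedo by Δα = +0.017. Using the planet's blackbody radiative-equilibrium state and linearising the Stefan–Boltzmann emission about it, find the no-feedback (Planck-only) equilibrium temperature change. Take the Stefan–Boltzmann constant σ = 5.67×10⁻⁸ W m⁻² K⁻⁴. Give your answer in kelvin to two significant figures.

Unperturbed T_e = [2110·(1−0.291)/(4σ)]^¼ = 285.0 K.
ΔF = −(S/4)Δα = −(2110/4)×(+0.017) = -8.968 W m⁻².
The Planck feedback parameter is 4σT_e³ = 5.249 W m⁻²/K.
ΔT₀ = ΔF/λ_P = -8.968/5.249 = -1.71 K.

-1.7 K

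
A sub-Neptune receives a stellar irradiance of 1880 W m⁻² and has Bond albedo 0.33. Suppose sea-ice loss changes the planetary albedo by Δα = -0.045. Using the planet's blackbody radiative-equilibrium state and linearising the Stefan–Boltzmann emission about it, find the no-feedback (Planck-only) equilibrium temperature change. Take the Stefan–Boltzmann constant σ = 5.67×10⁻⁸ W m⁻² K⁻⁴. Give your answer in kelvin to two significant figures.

4.6 K

Unperturbed T_e = [1880·(1−0.33)/(4σ)]^¼ = 273.0 K.
TOA radiative forcing: ΔF = −S·Δα/4 = −1880·(-0.045)/4 = 21.15 W m⁻².
Planck response: λ_P = 4σT_e³ = 4·5.67×10⁻⁸·(273.0)³ = 4.614 W m⁻²/K.
So ΔT₀ = 21.15/4.614 = 4.58 K.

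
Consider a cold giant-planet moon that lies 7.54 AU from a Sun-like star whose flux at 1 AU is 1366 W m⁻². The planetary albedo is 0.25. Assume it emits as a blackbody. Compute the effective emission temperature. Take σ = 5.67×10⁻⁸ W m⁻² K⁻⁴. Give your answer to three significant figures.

Flux at the orbit: S = 1366/(7.54)² = 24.03 W m⁻².
The planet absorbs (1−α)S over its disc πR² and re-emits over 4πR², so the mean absorbed flux is (1−0.25)·24.03/4 = 4.505 W m⁻².
In equilibrium σT⁴ equals this, so T = 94.41 K.

94.4 K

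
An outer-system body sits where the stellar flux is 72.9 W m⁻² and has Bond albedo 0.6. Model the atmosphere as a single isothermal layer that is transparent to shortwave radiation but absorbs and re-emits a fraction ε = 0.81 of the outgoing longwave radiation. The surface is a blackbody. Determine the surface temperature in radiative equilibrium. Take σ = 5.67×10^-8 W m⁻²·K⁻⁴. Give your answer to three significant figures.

121 K

The planet radiates to space at T_e = [S(1−α)/(4σ)]^(1/4) = 106.5 K.
Surface balance with a leaky layer gives σT_s⁴ = σT_e⁴·2/(2−ε), so T_s = T_e·[2/(2−0.81)]^(1/4) = 121.2 K.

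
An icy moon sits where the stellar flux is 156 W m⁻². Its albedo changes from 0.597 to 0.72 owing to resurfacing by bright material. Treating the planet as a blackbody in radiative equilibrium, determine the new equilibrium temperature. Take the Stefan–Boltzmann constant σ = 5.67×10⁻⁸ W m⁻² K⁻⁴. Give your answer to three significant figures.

118 kelvin

T₂ = [S(1−α₂)/(4σ)]^(1/4) = [156.0·0.28/(4σ)]^(1/4) = 117.8 K.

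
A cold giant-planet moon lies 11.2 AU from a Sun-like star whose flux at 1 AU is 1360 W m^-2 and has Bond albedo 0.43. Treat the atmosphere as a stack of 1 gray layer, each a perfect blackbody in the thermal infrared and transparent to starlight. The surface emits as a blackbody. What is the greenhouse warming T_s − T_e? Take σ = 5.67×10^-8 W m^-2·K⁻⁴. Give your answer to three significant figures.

13.7 K

By the inverse-square law, S = 1360/11.2² = 10.84 W m^-2.
Top-of-atmosphere balance: σT_e⁴ = S(1−α)/4 = 1.545 W m^-2 → T_e = 72.25 K.
Surface: T_s = (2)^¼·T_e = 85.92 K.
Warming: T_s − T_e = 13.67 K.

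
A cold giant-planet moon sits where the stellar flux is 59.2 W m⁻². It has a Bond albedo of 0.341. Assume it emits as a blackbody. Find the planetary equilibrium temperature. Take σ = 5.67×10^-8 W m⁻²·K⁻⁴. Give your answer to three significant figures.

115 K

The planet absorbs (1−α)S over its disc πR² and re-emits over 4πR², so the mean absorbed flux is (1−0.341)·59.20/4 = 9.753 W m⁻².
Set σT⁴ = 9.753 → T = (9.753/σ)^(1/4) = 114.5 K.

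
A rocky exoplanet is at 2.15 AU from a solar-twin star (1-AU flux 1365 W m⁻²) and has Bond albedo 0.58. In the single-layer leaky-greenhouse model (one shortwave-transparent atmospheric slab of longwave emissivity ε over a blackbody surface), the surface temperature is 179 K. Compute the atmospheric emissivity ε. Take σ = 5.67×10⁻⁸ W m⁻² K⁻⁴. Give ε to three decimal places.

By the inverse-square law, S = 1365/2.15² = 295.3 W m⁻².
TOA balance gives T_e = 152.9 K.
Inverting T_s⁴ = 2T_e⁴/(2−ε): (T_e/T_s)⁴ = 0.5327, so ε = 2(1 − 0.5327) = 0.9347.

0.935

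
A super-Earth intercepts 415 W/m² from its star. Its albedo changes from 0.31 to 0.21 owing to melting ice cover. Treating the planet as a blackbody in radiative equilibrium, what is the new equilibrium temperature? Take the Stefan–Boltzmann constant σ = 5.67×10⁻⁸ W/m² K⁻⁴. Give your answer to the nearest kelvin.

195 K

New equilibrium: T₂ = [(1−0.21)·415.0/(4σ)]^(1/4) = 195.0 K.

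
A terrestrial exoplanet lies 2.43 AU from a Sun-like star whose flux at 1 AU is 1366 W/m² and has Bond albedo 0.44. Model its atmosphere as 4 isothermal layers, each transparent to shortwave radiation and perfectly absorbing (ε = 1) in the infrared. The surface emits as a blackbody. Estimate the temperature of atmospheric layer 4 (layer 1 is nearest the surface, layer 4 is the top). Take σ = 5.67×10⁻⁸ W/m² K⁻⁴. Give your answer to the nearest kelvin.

155 K

Flux at the orbit: S = 1366/(2.43)² = 231.3 W/m².
OLR = S(1−α)/4 = 32.39 W/m²; the top layer radiates at T_e = 154.6 K.
Each opaque layer satisfies 2T_j⁴ = T_{j−1}⁴ + T_{j+1}⁴, giving T_k⁴ = (N+1−k)T_e⁴.
T_4 = (1)^(1/4)·154.6 = 154.6 K.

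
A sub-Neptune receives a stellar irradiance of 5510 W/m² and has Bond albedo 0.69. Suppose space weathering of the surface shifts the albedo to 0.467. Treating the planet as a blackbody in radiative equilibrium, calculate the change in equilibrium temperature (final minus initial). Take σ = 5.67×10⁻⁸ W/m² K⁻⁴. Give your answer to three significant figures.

42.7 kelvin

With α = 0.69, T₁ = 294.6 K.
Final:   T₂ = [S(1−0.467)/(4σ)]^(1/4) = 337.3 K.
ΔT = T₂ − T₁ = 42.74 K.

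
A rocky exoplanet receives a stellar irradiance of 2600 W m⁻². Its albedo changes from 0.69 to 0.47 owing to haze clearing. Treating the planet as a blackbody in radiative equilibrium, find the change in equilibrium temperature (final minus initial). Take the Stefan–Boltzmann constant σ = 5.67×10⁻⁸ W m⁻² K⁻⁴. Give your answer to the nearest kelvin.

Initial: T₁ = [S(1−0.69)/(4σ)]^(1/4) = 244.2 K.
With α = 0.47, T₂ = 279.2 K.
Change: 279.2 − 244.2 = 35.03 K.

35 kelvin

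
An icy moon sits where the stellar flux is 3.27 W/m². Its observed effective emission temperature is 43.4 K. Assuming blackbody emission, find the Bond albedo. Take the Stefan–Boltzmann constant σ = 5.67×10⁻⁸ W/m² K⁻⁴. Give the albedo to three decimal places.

0.754

Rearranging the radiative balance, α = 1 − 4σT⁴/S.
σT⁴ = 0.2012 W/m², so 4σT⁴ = 0.8046 W/m².
1−α = 0.8046/3.270 = 0.2461, so α = 0.7539.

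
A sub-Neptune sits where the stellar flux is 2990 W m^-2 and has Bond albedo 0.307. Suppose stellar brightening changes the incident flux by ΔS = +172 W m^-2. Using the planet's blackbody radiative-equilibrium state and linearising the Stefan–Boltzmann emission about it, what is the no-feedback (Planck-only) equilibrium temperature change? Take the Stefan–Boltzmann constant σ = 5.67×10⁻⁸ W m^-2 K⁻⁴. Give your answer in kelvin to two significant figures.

The baseline emission temperature is T_e = 309.2 K.
Only a fraction (1−α) is absorbed and it's spread over 4πR², so ΔF = (1−α)ΔS/4 = 29.80 W m^-2.
The Planck feedback parameter is 4σT_e³ = 6.702 W m^-2/K.
ΔT₀ = ΔF/λ_P = 29.80/6.702 = 4.45 K.

4.4 K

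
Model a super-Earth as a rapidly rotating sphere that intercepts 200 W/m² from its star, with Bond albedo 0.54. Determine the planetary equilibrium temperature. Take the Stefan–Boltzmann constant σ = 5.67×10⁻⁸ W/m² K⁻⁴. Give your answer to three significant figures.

Averaging over the sphere, the absorbed flux is S(1−α)/4 = 23.00 W/m².
Balancing against σT⁴: T = (23.00/5.67×10⁻⁸)^(1/4) = 141.9 K.

142 K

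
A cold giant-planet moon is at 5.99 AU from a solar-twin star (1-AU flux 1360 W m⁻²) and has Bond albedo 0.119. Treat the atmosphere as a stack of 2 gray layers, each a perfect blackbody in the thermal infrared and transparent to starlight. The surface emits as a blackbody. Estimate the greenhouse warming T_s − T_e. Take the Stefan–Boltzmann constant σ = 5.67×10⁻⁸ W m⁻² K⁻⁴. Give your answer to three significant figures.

34.8 K

Irradiance scales as 1/d², so S = 1360 W m⁻² × (1/5.99)² = 37.90 W m⁻².
OLR = S(1−α)/4 = 8.348 W m⁻²; the top layer radiates at T_e = 110.2 K.
T_s = (N+1)^(1/4)·T_e = 145.0 K.
Warming: T_s − T_e = 34.82 K.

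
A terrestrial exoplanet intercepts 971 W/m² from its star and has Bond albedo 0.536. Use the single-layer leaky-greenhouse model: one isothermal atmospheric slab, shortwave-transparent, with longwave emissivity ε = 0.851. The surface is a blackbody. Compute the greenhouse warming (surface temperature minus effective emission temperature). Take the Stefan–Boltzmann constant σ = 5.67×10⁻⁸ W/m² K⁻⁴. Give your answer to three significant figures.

31.4 K

The planet radiates to space at T_e = [S(1−α)/(4σ)]^(1/4) = 211.1 K.
For a single slab of emissivity ε, T_s⁴ = 2T_e⁴/(2−ε); thus T_s = 211.1·(1.741)^(1/4) = 242.5 K.
T_s − T_e = 242.5 − 211.1 = 31.38 K.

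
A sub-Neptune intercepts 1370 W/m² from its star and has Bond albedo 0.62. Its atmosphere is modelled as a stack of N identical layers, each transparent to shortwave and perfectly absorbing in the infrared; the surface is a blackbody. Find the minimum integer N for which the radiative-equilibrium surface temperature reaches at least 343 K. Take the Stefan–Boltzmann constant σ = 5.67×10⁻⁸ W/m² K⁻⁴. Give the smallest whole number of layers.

6

The effective emission temperature is T_e = [S(1−α)/(4σ)]^¼ = 218.9 K.
T_s = (N+1)^(1/4)·T_e ≥ 343 K requires N+1 ≥ (T_s/T_e)⁴ = (343/218.9)⁴ = 6.030.
So N ≥ 5.030; the smallest integer is N = 6.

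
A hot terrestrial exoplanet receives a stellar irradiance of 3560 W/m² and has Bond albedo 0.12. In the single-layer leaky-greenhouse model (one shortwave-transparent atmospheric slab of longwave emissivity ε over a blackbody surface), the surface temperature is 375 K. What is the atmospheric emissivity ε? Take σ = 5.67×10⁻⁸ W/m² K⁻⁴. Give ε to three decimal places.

0.603

First, T_e = [3560·(1−0.12)/(4σ)]^(1/4) = 342.8 K.
Since (2−ε)/2 = (T_e/T_s)⁴ = 0.6985, ε = 0.6030.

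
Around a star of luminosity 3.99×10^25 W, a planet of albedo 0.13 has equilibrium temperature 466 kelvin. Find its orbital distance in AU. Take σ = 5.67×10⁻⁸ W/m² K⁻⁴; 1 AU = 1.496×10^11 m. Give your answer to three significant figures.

0.107 AU

Required flux: S = 4σT⁴/(1−α) = 12290 W/m².
Then d = [L/(4πS)]^(1/2) = 1.607×10^10 m, i.e. 0.1074 AU.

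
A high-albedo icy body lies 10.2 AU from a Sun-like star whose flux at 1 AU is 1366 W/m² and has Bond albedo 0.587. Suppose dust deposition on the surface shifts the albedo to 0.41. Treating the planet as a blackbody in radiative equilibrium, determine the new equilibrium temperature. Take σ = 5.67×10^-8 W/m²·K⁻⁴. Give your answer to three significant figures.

76.4 kelvin

Irradiance scales as 1/d², so S = 1366 W/m² × (1/10.2)² = 13.13 W/m².
New equilibrium: T₂ = [(1−0.41)·13.13/(4σ)]^(1/4) = 76.45 K.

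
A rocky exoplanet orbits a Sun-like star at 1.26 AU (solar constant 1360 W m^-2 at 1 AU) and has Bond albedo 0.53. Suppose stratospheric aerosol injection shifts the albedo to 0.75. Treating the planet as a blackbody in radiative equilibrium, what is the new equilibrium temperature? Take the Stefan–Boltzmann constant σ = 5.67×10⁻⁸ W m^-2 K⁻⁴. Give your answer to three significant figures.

Irradiance scales as 1/d², so S = 1360 W m^-2 × (1/1.26)² = 856.6 W m^-2.
New equilibrium: T₂ = [(1−0.75)·856.6/(4σ)]^(1/4) = 175.3 K.

175 K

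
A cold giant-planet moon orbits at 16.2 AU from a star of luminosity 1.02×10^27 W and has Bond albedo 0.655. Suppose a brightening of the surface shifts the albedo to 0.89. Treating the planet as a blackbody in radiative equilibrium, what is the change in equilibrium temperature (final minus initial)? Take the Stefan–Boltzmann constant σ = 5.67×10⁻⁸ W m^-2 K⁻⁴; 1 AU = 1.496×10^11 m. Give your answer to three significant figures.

-16.8 kelvin

d = 16.2 × 1.496×10^11 m = 2.424×10^12 m.
S = L/(4πd²) = 13.82 W m^-2.
With α = 0.655, T₁ = 67.71 K.
Final:   T₂ = [S(1−0.89)/(4σ)]^(1/4) = 50.88 K.
Change: 50.88 − 67.71 = -16.83 K.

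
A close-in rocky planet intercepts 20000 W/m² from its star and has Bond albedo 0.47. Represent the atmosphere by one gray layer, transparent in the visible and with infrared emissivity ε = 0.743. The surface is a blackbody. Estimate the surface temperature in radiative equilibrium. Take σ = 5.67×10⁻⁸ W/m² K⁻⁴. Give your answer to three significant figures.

522 kelvin

The planet radiates to space at T_e = [S(1−α)/(4σ)]^(1/4) = 465.0 K.
Surface balance with a leaky layer gives σT_s⁴ = σT_e⁴·2/(2−ε), so T_s = T_e·[2/(2−0.743)]^(1/4) = 522.2 K.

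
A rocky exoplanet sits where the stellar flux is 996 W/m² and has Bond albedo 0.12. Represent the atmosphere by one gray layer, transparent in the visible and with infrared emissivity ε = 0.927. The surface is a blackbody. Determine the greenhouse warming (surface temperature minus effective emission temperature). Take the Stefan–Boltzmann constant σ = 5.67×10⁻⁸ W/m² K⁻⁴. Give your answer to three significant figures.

At the top of the atmosphere, σT_e⁴ = S(1−α)/4 = 219.1 W/m², giving T_e = 249.3 K.
For a single slab of emissivity ε, T_s⁴ = 2T_e⁴/(2−ε); thus T_s = 249.3·(1.864)^(1/4) = 291.3 K.
Greenhouse warming: T_s − T_e = 42.00 K.

42.0 K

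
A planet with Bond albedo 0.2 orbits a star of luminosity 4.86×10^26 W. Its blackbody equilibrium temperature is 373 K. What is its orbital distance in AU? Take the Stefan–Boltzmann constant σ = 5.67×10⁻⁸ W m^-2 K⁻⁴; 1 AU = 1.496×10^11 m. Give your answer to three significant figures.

The flux needed for this T is 4σT⁴/(1−0.2) = 5488 W m^-2.
Then d = [L/(4πS)]^(1/2) = 8.395×10^10 m, i.e. 0.5612 AU.

0.561 AU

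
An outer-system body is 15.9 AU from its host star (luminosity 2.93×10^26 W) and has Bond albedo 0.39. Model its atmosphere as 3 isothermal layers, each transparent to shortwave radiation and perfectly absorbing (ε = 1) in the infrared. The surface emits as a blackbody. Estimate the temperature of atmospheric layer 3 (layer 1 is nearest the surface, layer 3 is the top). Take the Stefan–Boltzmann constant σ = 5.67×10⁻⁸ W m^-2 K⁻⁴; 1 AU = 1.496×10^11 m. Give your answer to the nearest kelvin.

58 kelvin

d = 15.9 × 1.496×10^11 m = 2.379×10^12 m.
Spreading L over a sphere of radius d: S = 2.93×10^26/(4π·2.38×10^12²) = 4.121 W m^-2.
The effective emission temperature is T_e = [S(1−α)/(4σ)]^¼ = 57.70 K.
The net upward flux σT_e⁴ is constant between every pair of levels, so T_k⁴ = (N+1−k)T_e⁴.
With k = 3: T_3 = (3+1−3)^¼·57.70 K = 57.70 K.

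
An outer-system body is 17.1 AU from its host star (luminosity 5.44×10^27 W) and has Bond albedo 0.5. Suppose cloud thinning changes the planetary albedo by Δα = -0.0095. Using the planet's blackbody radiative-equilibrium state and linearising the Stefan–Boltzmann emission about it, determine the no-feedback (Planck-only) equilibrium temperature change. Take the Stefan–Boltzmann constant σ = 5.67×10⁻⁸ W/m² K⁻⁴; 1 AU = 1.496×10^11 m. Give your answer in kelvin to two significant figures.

d = 17.1 × 1.496×10^11 m = 2.558×10^12 m.
Spreading L over a sphere of radius d: S = 5.44×10^27/(4π·2.56×10^12²) = 66.15 W/m².
Reference equilibrium: T_e = [S(1−α)/(4σ)]^(1/4) = 109.9 K.
TOA radiative forcing: ΔF = −S·Δα/4 = −66.15·(-0.0095)/4 = 0.1571 W/m².
Planck response: λ_P = 4σT_e³ = 4·5.67×10⁻⁸·(109.9)³ = 0.3010 W/m²/K.
So ΔT₀ = 0.1571/0.3010 = 0.522 K.

0.52 K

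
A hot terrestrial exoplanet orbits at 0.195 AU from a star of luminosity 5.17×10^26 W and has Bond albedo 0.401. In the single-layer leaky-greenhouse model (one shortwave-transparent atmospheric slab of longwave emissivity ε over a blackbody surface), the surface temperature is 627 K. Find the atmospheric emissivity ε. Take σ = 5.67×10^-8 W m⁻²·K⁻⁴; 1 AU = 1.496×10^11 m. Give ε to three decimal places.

d = 0.195 × 1.496×10^11 m = 2.917×10^10 m.
Flux at the orbit: S = L/(4πd²) = 5.17×10^26/(4π·(2.92×10^10)²) = 48340 W m⁻².
TOA balance gives T_e = 597.8 K.
T_s⁴ = T_e⁴·2/(2−ε) → ε = 2 − 2(T_e/T_s)⁴ = 2 − 2·(597.8/627)⁴ = 0.3477.

0.348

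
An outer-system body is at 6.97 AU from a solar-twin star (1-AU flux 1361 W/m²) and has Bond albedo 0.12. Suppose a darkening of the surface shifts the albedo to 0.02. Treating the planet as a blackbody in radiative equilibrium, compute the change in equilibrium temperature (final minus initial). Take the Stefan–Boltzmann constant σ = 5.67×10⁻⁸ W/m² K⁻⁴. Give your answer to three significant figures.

2.78 K

Irradiance scales as 1/d², so S = 1361 W/m² × (1/6.97)² = 28.02 W/m².
Before: T₁ = [28.02·0.88/(4σ)]^(1/4) = 102.1 K.
Final:   T₂ = [S(1−0.02)/(4σ)]^(1/4) = 104.9 K.
Change: 104.9 − 102.1 = 2.785 K.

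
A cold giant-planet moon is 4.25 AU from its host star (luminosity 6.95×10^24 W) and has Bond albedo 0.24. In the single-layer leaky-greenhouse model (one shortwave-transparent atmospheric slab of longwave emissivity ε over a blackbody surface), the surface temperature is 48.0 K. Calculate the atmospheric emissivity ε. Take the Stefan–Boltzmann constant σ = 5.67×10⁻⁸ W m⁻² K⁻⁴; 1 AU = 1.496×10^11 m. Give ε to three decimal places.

d = 4.25 × 1.496×10^11 m = 6.358×10^11 m.
Spreading L over a sphere of radius d: S = 6.95×10^24/(4π·6.36×10^11²) = 1.368 W m⁻².
TOA balance gives T_e = 46.27 K.
Since (2−ε)/2 = (T_e/T_s)⁴ = 0.8637, ε = 0.2727.

0.273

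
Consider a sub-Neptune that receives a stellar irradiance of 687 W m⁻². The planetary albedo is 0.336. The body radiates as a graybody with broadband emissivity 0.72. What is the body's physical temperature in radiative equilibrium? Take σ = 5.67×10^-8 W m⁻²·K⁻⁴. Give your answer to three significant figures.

230 K

Absorbed flux (global mean): S(1−α)/4 = 687.0·0.664/4 = 114.0 W m⁻².
Radiative balance εσT⁴ = 114.0 gives T = [114.0/(0.72·σ)]^(1/4) = 229.9 K.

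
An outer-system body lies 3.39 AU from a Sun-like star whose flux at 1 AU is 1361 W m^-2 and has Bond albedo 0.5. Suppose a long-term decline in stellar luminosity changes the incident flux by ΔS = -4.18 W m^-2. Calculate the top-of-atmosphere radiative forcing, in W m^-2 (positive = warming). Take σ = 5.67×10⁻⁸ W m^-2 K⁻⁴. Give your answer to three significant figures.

-0.522 W m^-2

Irradiance scales as 1/d², so S = 1361 W m^-2 × (1/3.39)² = 118.4 W m^-2.
TOA radiative forcing: ΔF = (1−α)ΔS/4 = 0.5·(-4.18)/4 = -0.5225 W m^-2.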